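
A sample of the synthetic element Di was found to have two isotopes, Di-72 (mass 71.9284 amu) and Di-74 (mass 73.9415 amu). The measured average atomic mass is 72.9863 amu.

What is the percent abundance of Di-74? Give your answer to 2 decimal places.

52.55%

Let x be the fractional abundance of Di-72; then Di-74 has abundance 1 − x.
71.9284·x + 73.9415·(1 − x) = 72.9863
(71.9284 − 73.9415)·x = 72.9863 − 73.9415
x = -0.9552 / -2.0131 = 0.47449 → 47.45% Di-72, 52.55% Di-74.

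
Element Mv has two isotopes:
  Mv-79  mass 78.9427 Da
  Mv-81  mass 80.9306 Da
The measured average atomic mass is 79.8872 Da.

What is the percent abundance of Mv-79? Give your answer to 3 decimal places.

Let x be the fractional abundance of Mv-79; then Mv-81 has abundance 1 − x.
78.9427·x + 80.9306·(1 − x) = 79.8872
(78.9427 − 80.9306)·x = 79.8872 − 80.9306
x = -1.0434 / -1.9879 = 0.52488 → 52.488% Mv-79, 47.512% Mv-81.

52.488%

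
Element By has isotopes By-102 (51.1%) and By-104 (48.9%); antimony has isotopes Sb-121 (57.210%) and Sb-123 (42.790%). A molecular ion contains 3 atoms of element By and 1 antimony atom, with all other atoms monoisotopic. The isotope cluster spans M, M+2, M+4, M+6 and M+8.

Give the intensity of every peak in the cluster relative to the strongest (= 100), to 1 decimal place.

Element By pattern (n=3): 0.13343283 : 0.38306451 : 0.36657249 : 0.11693017
Antimony pattern (n=1): 0.5721 : 0.4279
Convolve the two distributions (both contribute in 2-u steps):
  M: 0.13343283×0.5721 = 0.076337
  M+2: 0.13343283×0.4279 + 0.38306451×0.5721 = 0.276247
  M+4: 0.38306451×0.4279 + 0.36657249×0.5721 = 0.373629
  M+6: 0.36657249×0.4279 + 0.11693017×0.5721 = 0.223752
  M+8: 0.11693017×0.4279 = 0.050034
Scale to base peak (0.373629) = 100: 20.4 : 73.9 : 100.0 : 59.9 : 13.4

20.4 : 73.9 : 100.0 : 59.9 : 13.4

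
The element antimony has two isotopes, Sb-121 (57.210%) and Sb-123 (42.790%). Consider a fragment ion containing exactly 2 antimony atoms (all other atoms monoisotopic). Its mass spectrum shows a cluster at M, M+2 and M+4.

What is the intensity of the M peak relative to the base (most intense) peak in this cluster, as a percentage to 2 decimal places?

66.85%

Binomial terms of (0.57210 + 0.42790)^2: M 0.3273, M+2 0.4896, M+4 0.1831 → M+2 is the base peak.
P(M+2) = C(2,1) × 0.57210^1 × 0.42790^1 = 2 × 0.5721 × 0.4279 = 0.489603 (base)
P(M) = C(2,0) × 0.57210^2 × 0.42790^0 = 1 × 0.32729841 × 1.0000 = 0.327298
Relative intensity = 0.327298 / 0.489603 × 100 = 66.85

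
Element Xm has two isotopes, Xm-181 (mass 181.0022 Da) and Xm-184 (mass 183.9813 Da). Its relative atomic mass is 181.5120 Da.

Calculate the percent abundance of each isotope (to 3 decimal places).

Writing the weighted mean with unknown fraction x of Xm-181:
181.0022·x + 183.9813·(1 − x) = 181.5120
(181.0022 − 183.9813)·x = 181.5120 − 183.9813
x = -2.4693 / -2.9791 = 0.82887 → 82.887% Xm-181, 17.113% Xm-184.

Xm-181: 82.887%, Xm-184: 17.113%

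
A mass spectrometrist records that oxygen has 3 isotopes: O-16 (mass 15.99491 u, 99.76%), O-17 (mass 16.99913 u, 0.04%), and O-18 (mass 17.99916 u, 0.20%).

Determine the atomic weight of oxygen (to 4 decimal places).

Weight each isotope mass by its fractional abundance: 0.9976 × 15.99491 + 0.0004 × 16.99913 + 0.0020 × 17.99916
= 15.956522 + 0.006800 + 0.035998 = 15.999320 u

15.9993 u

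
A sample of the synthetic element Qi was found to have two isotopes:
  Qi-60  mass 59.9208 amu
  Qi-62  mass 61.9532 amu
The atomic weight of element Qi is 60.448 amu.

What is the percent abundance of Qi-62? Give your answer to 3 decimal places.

Let x be the fractional abundance of Qi-60; then Qi-62 has abundance 1 − x.
59.9208·x + 61.9532·(1 − x) = 60.448
(59.9208 − 61.9532)·x = 60.448 − 61.9532
x = -1.5052 / -2.0324 = 0.74060 → 74.060% Qi-60, 25.940% Qi-62.

25.940%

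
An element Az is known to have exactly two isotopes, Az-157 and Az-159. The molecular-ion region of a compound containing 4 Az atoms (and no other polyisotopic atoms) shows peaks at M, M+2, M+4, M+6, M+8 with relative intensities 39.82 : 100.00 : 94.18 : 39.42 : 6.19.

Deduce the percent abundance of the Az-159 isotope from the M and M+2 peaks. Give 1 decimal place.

Let p = fractional abundance of Az-157. I(M+2)/I(M) = [C(4,1)·p^3·(1−p)] / p^4 = 4·(1−p)/p = 100.00/39.82 = 2.5113
(1−p)/p = 2.5113/4 = 0.6278  ⇒  p = 1/(1 + 0.6278) = 0.6143
Az-157: 61.4%, Az-159: 38.6%.

38.6%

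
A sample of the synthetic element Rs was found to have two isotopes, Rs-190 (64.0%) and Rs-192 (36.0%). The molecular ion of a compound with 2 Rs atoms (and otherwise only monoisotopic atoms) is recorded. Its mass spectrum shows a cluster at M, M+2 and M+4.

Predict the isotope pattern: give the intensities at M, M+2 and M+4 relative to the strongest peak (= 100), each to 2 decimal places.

The 2 Rs atoms are independent, so intensities follow the terms of (0.640 + 0.360)^2.
P(M) = 0.640^2 = 0.409600
P(M+2) = 2 × 0.640^1 × 0.360^1 = 0.460800
P(M+4) = 0.360^2 = 0.129600
The M+2 peak is largest (0.460800); scaling to 100 gives 88.89 : 100.00 : 28.12.

88.89 : 100.00 : 28.12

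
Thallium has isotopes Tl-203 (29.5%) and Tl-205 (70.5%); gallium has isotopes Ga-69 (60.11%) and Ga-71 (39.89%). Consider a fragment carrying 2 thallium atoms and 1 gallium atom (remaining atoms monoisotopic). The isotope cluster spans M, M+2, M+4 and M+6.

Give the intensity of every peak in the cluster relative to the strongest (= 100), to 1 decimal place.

11.3 : 61.3 : 100.0 : 42.7

Thallium pattern (n=2): 0.087025 : 0.41595 : 0.497025
Gallium pattern (n=1): 0.6011 : 0.3989
Convolve the two distributions (both contribute in 2-u steps):
  M: 0.087025×0.6011 = 0.052311
  M+2: 0.087025×0.3989 + 0.41595×0.6011 = 0.284742
  M+4: 0.41595×0.3989 + 0.497025×0.6011 = 0.464684
  M+6: 0.497025×0.3989 = 0.198263
Scale to base peak (0.464684) = 100: 11.3 : 61.3 : 100.0 : 42.7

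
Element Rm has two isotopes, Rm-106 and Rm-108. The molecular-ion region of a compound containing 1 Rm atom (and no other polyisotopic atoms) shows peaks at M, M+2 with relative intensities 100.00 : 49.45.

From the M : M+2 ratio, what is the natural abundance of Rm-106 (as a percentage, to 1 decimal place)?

66.9%

If p is the fraction of Rm that is Rm-106, then I(M+2)/I(M) = [C(1,1)·p^0·(1−p)] / p^1 = 1·(1−p)/p = 49.45/100.00 = 0.4945
(1−p)/p = 0.4945/1 = 0.4945  ⇒  p = 1/(1 + 0.4945) = 0.6691
Rm-106: 66.9%, Rm-108: 33.1%.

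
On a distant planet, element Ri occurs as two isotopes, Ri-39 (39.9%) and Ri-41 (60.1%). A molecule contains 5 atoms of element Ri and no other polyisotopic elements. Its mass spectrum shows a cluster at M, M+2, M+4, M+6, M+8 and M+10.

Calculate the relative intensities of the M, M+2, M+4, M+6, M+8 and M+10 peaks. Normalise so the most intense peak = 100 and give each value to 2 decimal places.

2.93 : 22.04 : 66.39 : 100.00 : 75.31 : 22.69

Expanding (0.399 + 0.601)^5:
P(M) = 0.399^5 = 0.010113
P(M+2) = 5 × 0.399^4 × 0.601^1 = 0.076162
P(M+4) = 10 × 0.399^3 × 0.601^2 = 0.229439
P(M+6) = 10 × 0.399^2 × 0.601^3 = 0.345596
P(M+8) = 5 × 0.399^1 × 0.601^4 = 0.260280
P(M+10) = 0.601^5 = 0.078410
The M+6 peak is largest (0.345596); scaling to 100 gives 2.93 : 22.04 : 66.39 : 100.00 : 75.31 : 22.69.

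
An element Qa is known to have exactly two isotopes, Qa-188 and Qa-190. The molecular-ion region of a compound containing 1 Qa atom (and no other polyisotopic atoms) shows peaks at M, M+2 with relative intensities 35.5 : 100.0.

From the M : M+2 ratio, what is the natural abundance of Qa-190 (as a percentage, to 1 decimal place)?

Write p for the Qa-188 fraction. I(M+2)/I(M) = [C(1,1)·p^0·(1−p)] / p^1 = 1·(1−p)/p = 100.0/35.5 = 2.8169
(1−p)/p = 2.8169/1 = 2.8169  ⇒  p = 1/(1 + 2.8169) = 0.2620
Qa-188: 26.2%, Qa-190: 73.8%.

73.8%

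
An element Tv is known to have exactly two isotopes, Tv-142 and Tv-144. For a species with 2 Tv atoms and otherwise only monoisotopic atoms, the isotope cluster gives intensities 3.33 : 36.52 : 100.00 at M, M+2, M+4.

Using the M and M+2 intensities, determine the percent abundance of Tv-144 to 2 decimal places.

If p is the fraction of Tv that is Tv-142, then I(M+2)/I(M) = [C(2,1)·p^1·(1−p)] / p^2 = 2·(1−p)/p = 36.52/3.33 = 10.9670
(1−p)/p = 10.9670/2 = 5.4835  ⇒  p = 1/(1 + 5.4835) = 0.1542
Tv-142: 15.42%, Tv-144: 84.58%.

84.58%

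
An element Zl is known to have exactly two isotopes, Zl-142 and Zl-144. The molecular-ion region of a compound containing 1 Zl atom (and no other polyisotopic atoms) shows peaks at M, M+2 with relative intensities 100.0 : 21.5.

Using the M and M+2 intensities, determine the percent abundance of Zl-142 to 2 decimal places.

82.30%

Write p for the Zl-142 fraction. I(M+2)/I(M) = [C(1,1)·p^0·(1−p)] / p^1 = 1·(1−p)/p = 21.5/100.0 = 0.2150
(1−p)/p = 0.2150/1 = 0.2150  ⇒  p = 1/(1 + 0.2150) = 0.8230
Zl-142: 82.30%, Zl-144: 17.70%.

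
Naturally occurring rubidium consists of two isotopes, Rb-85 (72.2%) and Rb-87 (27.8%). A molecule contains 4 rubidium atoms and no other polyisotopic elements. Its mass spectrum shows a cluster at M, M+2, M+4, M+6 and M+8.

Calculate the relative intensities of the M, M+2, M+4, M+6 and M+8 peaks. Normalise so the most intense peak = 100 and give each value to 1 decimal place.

64.9 : 100.0 : 57.8 : 14.8 : 1.4

The 4 Rb atoms are independent, so intensities follow the terms of (0.722 + 0.278)^4.
P(M) = 0.722^4 = 0.271737
P(M+2) = 4 × 0.722^3 × 0.278^1 = 0.418520
P(M+4) = 6 × 0.722^2 × 0.278^2 = 0.241721
P(M+6) = 4 × 0.722^1 × 0.278^3 = 0.062049
P(M+8) = 0.278^4 = 0.005973
The M+2 peak is largest (0.418520); scaling to 100 gives 64.9 : 100.0 : 57.8 : 14.8 : 1.4.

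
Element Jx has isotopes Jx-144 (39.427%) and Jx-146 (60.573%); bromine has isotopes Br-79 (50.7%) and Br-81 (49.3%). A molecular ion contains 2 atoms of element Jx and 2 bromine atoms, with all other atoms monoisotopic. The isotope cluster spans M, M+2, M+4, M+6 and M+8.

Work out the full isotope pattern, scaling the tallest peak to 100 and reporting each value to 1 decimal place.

Element Jx pattern (n=2): 0.15544883 : 0.47764233 : 0.36690883
Bromine pattern (n=2): 0.257049 : 0.499902 : 0.243049
Convolve the two distributions (both contribute in 2-u steps):
  M: 0.15544883×0.257049 = 0.039958
  M+2: 0.15544883×0.499902 + 0.47764233×0.257049 = 0.200487
  M+4: 0.15544883×0.243049 + 0.47764233×0.499902 + 0.36690883×0.257049 = 0.370870
  M+6: 0.47764233×0.243049 + 0.36690883×0.499902 = 0.299509
  M+8: 0.36690883×0.243049 = 0.089177
Scale to base peak (0.370870) = 100: 10.8 : 54.1 : 100.0 : 80.8 : 24.0

10.8 : 54.1 : 100.0 : 80.8 : 24.0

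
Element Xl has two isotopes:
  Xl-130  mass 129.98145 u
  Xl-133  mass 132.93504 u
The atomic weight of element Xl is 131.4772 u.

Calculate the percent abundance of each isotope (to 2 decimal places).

Xl-130: 49.36%, Xl-133: 50.64%

Writing the weighted mean with unknown fraction x of Xl-130:
129.98145·x + 132.93504·(1 − x) = 131.4772
(129.98145 − 132.93504)·x = 131.4772 − 132.93504
x = -1.45784 / -2.95359 = 0.49358 → 49.36% Xl-130, 50.64% Xl-133.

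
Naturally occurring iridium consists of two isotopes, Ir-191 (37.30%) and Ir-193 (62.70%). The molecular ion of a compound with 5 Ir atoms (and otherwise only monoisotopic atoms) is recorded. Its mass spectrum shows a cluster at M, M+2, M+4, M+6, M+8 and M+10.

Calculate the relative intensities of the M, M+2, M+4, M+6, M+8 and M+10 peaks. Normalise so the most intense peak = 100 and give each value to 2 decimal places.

2.11 : 17.70 : 59.49 : 100.00 : 84.05 : 28.26

Expanding (0.3730 + 0.6270)^5:
P(M) = 0.3730^5 = 0.007220
P(M+2) = 5 × 0.3730^4 × 0.6270^1 = 0.060684
P(M+4) = 10 × 0.3730^3 × 0.6270^2 = 0.204015
P(M+6) = 10 × 0.3730^2 × 0.6270^3 = 0.342942
P(M+8) = 5 × 0.3730^1 × 0.6270^4 = 0.288237
P(M+10) = 0.6270^5 = 0.096903
The M+6 peak is largest (0.342942); scaling to 100 gives 2.11 : 17.70 : 59.49 : 100.00 : 84.05 : 28.26.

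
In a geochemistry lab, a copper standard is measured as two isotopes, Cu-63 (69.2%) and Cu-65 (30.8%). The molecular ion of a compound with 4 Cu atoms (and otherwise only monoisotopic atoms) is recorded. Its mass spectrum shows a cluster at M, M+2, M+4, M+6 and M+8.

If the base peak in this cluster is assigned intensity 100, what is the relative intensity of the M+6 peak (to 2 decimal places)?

19.81

Binomial terms of (0.692 + 0.308)^4: M 0.2293, M+2 0.4083, M+4 0.2726, M+6 0.0809, M+8 0.0090 → M+2 is the base peak.
P(M+2) = C(4,1) × 0.692^3 × 0.308^1 = 4 × 0.33137389 × 0.3080 = 0.408253 (base)
P(M+6) = C(4,3) × 0.692^1 × 0.308^3 = 4 × 0.6920 × 0.02921811 = 0.080876
Relative intensity = 0.080876 / 0.408253 × 100 = 19.81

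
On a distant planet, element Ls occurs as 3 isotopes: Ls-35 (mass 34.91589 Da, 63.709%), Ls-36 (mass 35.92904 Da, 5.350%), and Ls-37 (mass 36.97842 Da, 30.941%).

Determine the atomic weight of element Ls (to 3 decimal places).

35.608 Da

Weight each isotope mass by its fractional abundance: 0.63709 × 34.91589 + 0.05350 × 35.92904 + 0.30941 × 36.97842
= 22.244564 + 1.922204 + 11.441493 = 35.608261 Da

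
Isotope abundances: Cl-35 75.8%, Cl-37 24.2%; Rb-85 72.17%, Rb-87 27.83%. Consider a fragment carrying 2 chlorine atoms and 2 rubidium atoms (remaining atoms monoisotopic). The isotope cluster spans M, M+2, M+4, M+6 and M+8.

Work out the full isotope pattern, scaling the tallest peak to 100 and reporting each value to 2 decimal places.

70.93 : 100.00 : 52.71 : 12.31 : 1.08

Chlorine pattern (n=2): 0.574564 : 0.366872 : 0.058564
Rubidium pattern (n=2): 0.52085089 : 0.40169822 : 0.07745089
Convolve the two distributions (both contribute in 2-u steps):
  M: 0.574564×0.52085089 = 0.299262
  M+2: 0.574564×0.40169822 + 0.366872×0.52085089 = 0.421887
  M+4: 0.574564×0.07745089 + 0.366872×0.40169822 + 0.058564×0.52085089 = 0.222375
  M+6: 0.366872×0.07745089 + 0.058564×0.40169822 = 0.051940
  M+8: 0.058564×0.07745089 = 0.004536
Scale to base peak (0.421887) = 100: 70.93 : 100.00 : 52.71 : 12.31 : 1.08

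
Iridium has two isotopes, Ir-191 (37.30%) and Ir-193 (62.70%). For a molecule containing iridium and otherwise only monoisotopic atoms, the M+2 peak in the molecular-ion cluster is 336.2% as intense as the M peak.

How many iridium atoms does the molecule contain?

2

For n independent Ir atoms, I(M+2)/I(M) = n · (abundance Ir-193) / (abundance Ir-191) = n · 0.6270/0.3730.
n = 3.362 × 0.3730/0.6270 = 2.00 ≈ 2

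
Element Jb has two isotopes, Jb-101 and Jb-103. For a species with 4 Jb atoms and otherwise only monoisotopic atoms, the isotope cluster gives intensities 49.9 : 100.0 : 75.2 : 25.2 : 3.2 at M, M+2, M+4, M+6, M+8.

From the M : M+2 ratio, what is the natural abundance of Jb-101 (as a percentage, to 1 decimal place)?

66.6%

Write p for the Jb-101 fraction. I(M+2)/I(M) = [C(4,1)·p^3·(1−p)] / p^4 = 4·(1−p)/p = 100.0/49.9 = 2.0040
(1−p)/p = 2.0040/4 = 0.5010  ⇒  p = 1/(1 + 0.5010) = 0.6662
Jb-101: 66.6%, Jb-103: 33.4%.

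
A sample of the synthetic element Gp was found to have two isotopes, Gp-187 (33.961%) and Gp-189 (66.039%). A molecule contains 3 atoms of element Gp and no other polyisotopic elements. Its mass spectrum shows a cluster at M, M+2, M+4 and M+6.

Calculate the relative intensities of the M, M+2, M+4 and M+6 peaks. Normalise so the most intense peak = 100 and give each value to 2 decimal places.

Each Gp atom is independently Gp-187 (p = 0.33961) or Gp-189 (q = 0.66039); the cluster is the binomial expansion (p + q)^3.
P(M) = 0.33961^3 = 0.039169
P(M+2) = 3 × 0.33961^2 × 0.66039^1 = 0.228498
P(M+4) = 3 × 0.33961^1 × 0.66039^2 = 0.444327
P(M+6) = 0.66039^3 = 0.288006
The M+4 peak is largest (0.444327); scaling to 100 gives 8.82 : 51.43 : 100.00 : 64.82.

8.82 : 51.43 : 100.00 : 64.82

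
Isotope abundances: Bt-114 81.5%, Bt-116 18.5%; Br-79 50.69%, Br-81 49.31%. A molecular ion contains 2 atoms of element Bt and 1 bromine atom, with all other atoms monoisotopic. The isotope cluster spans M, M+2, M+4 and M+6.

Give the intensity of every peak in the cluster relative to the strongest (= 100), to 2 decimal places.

70.09 : 100.00 : 34.56 : 3.51

Element Bt pattern (n=2): 0.664225 : 0.30155 : 0.034225
Bromine pattern (n=1): 0.5069 : 0.4931
Convolve the two distributions (both contribute in 2-u steps):
  M: 0.664225×0.5069 = 0.336696
  M+2: 0.664225×0.4931 + 0.30155×0.5069 = 0.480385
  M+4: 0.30155×0.4931 + 0.034225×0.5069 = 0.166043
  M+6: 0.034225×0.4931 = 0.016876
Scale to base peak (0.480385) = 100: 70.09 : 100.00 : 34.56 : 3.51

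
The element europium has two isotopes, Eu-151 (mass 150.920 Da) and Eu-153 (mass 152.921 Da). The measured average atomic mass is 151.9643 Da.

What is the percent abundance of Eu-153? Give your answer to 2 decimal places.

52.19%

With x = fraction of Eu-151 (so Eu-153 is 1 − x):
150.920·x + 152.921·(1 − x) = 151.9643
(150.920 − 152.921)·x = 151.9643 − 152.921
x = -0.9567 / -2.001 = 0.47811 → 47.81% Eu-151, 52.19% Eu-153.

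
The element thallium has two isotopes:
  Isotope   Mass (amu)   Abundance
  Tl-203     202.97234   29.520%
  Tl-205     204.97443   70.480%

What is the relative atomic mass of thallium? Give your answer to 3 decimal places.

The abundance-weighted mean is 0.29520 × 202.97234 + 0.70480 × 204.97443
= 59.917435 + 144.465978 = 204.383413 amu

204.383 amu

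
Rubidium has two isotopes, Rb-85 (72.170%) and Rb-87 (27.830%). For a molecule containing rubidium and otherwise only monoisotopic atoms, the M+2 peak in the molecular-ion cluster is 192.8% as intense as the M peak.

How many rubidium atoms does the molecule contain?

5

For n independent Rb atoms, I(M+2)/I(M) = n · (abundance Rb-87) / (abundance Rb-85) = n · 0.27830/0.72170.
n = 1.928 × 0.72170/0.27830 = 5.00 ≈ 5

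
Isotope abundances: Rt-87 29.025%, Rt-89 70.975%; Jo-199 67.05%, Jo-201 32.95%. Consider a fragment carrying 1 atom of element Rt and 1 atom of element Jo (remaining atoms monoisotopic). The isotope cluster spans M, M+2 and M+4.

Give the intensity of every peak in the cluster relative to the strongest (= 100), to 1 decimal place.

Element Rt pattern (n=1): 0.29025 : 0.70975
Element Jo pattern (n=1): 0.6705 : 0.3295
Convolve the two distributions (both contribute in 2-u steps):
  M: 0.29025×0.6705 = 0.194613
  M+2: 0.29025×0.3295 + 0.70975×0.6705 = 0.571525
  M+4: 0.70975×0.3295 = 0.233863
Scale to base peak (0.571525) = 100: 34.1 : 100.0 : 40.9

34.1 : 100.0 : 40.9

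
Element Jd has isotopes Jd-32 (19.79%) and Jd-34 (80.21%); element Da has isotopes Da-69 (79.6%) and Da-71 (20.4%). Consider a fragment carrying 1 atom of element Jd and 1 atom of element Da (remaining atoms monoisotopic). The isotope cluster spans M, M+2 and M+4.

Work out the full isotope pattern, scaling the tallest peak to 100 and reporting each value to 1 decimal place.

23.2 : 100.0 : 24.1

Element Jd pattern (n=1): 0.1979 : 0.8021
Element Da pattern (n=1): 0.7960 : 0.2040
Convolve the two distributions (both contribute in 2-u steps):
  M: 0.1979×0.7960 = 0.157528
  M+2: 0.1979×0.2040 + 0.8021×0.7960 = 0.678843
  M+4: 0.8021×0.2040 = 0.163628
Scale to base peak (0.678843) = 100: 23.2 : 100.0 : 24.1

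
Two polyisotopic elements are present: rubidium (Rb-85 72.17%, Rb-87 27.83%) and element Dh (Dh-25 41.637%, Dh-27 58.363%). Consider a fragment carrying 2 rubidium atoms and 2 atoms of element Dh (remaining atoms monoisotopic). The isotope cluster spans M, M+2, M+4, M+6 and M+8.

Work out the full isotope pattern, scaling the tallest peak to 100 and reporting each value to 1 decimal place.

23.4 : 83.6 : 100.0 : 45.2 : 6.8

Rubidium pattern (n=2): 0.52085089 : 0.40169822 : 0.07745089
Element Dh pattern (n=2): 0.17336398 : 0.48601205 : 0.34062398
Convolve the two distributions (both contribute in 2-u steps):
  M: 0.52085089×0.17336398 = 0.090297
  M+2: 0.52085089×0.48601205 + 0.40169822×0.17336398 = 0.322780
  M+4: 0.52085089×0.34062398 + 0.40169822×0.48601205 + 0.07745089×0.17336398 = 0.386072
  M+6: 0.40169822×0.34062398 + 0.07745089×0.48601205 = 0.174470
  M+8: 0.07745089×0.34062398 = 0.026382
Scale to base peak (0.386072) = 100: 23.4 : 83.6 : 100.0 : 45.2 : 6.8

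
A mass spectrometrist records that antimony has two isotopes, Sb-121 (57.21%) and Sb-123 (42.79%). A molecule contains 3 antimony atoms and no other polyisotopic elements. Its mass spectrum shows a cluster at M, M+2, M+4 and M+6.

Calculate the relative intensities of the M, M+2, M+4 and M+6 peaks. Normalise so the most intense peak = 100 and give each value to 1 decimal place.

44.6 : 100.0 : 74.8 : 18.6

The 3 Sb atoms are independent, so intensities follow the terms of (0.5721 + 0.4279)^3.
P(M) = 0.5721^3 = 0.187247
P(M+2) = 3 × 0.5721^2 × 0.4279^1 = 0.420153
P(M+4) = 3 × 0.5721^1 × 0.4279^2 = 0.314252
P(M+6) = 0.4279^3 = 0.078348
The M+2 peak is largest (0.420153); scaling to 100 gives 44.6 : 100.0 : 74.8 : 18.6.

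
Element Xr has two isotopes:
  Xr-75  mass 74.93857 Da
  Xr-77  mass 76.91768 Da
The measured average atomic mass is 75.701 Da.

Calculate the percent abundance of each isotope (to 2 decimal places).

Xr-75: 61.48%, Xr-77: 38.52%

With x = fraction of Xr-75 (so Xr-77 is 1 − x):
74.93857·x + 76.91768·(1 − x) = 75.701
(74.93857 − 76.91768)·x = 75.701 − 76.91768
x = -1.21668 / -1.97911 = 0.61476 → 61.48% Xr-75, 38.52% Xr-77.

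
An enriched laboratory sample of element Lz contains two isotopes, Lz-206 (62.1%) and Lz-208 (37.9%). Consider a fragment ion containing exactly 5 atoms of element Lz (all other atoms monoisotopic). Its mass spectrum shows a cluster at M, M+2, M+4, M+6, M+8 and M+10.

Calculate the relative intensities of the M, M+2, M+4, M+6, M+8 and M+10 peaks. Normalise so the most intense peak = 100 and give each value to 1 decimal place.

Expanding (0.621 + 0.379)^5:
P(M) = 0.621^5 = 0.092354
P(M+2) = 5 × 0.621^4 × 0.379^1 = 0.281822
P(M+4) = 10 × 0.621^3 × 0.379^2 = 0.343996
P(M+6) = 10 × 0.621^2 × 0.379^3 = 0.209943
P(M+8) = 5 × 0.621^1 × 0.379^4 = 0.064065
P(M+10) = 0.379^5 = 0.007820
The M+4 peak is largest (0.343996); scaling to 100 gives 26.8 : 81.9 : 100.0 : 61.0 : 18.6 : 2.3.

26.8 : 81.9 : 100.0 : 61.0 : 18.6 : 2.3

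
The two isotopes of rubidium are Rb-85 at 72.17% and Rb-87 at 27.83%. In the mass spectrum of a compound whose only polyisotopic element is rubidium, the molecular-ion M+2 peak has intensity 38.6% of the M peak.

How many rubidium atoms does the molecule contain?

1

For n independent Rb atoms, I(M+2)/I(M) = n · (abundance Rb-87) / (abundance Rb-85) = n · 0.2783/0.7217.
n = 0.386 × 0.7217/0.2783 = 1.00 ≈ 1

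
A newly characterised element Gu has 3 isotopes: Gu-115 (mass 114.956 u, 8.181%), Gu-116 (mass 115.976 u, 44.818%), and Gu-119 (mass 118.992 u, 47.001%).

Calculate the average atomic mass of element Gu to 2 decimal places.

Average mass = Σ (abundance × isotope mass) = 0.08181 × 114.956 + 0.44818 × 115.976 + 0.47001 × 118.992
= 9.4046 + 51.9781 + 55.9274 = 117.3101 u

117.31 u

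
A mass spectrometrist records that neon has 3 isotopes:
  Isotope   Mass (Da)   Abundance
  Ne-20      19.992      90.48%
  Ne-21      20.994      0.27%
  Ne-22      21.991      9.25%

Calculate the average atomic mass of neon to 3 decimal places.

20.180 Da

Weight each isotope mass by its fractional abundance: 0.9048 × 19.992 + 0.0027 × 20.994 + 0.0925 × 21.991
= 18.0888 + 0.0567 + 2.0342 = 20.1797 Da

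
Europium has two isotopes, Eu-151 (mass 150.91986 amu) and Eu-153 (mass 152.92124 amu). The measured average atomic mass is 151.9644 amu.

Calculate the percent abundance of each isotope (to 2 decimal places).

Writing the weighted mean with unknown fraction x of Eu-151:
150.91986·x + 152.92124·(1 − x) = 151.9644
(150.91986 − 152.92124)·x = 151.9644 − 152.92124
x = -0.95684 / -2.00138 = 0.47809 → 47.81% Eu-151, 52.19% Eu-153.

Eu-151: 47.81%, Eu-153: 52.19%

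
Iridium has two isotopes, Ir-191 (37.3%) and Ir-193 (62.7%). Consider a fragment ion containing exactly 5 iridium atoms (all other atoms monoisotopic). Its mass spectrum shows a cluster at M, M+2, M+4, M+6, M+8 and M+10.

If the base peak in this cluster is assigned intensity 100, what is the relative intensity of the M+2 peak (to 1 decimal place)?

Binomial terms of (0.373 + 0.627)^5: M 0.0072, M+2 0.0607, M+4 0.2040, M+6 0.3429, M+8 0.2882, M+10 0.0969 → M+6 is the base peak.
P(M+6) = C(5,3) × 0.373^2 × 0.627^3 = 10 × 0.139129 × 0.24649188 = 0.342942 (base)
P(M+2) = C(5,1) × 0.373^4 × 0.627^1 = 5 × 0.01935688 × 0.6270 = 0.060684
Relative intensity = 0.060684 / 0.342942 × 100 = 17.7

17.7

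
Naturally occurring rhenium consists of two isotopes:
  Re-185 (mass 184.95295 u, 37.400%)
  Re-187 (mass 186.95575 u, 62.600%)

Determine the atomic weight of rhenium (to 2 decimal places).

Weight each isotope mass by its fractional abundance: 0.37400 × 184.95295 + 0.62600 × 186.95575
= 69.172403 + 117.034300 = 186.206703 u

186.21 u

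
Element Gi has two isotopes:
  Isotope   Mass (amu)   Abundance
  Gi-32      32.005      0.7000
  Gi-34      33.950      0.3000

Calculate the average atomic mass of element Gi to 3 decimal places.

32.589 amu

The abundance-weighted mean is 0.7000 × 32.005 + 0.3000 × 33.950
= 22.4035 + 10.1850 = 32.5885 amu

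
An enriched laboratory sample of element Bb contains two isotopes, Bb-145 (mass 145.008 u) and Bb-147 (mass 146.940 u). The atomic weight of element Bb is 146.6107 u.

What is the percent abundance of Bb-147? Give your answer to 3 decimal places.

82.955%

Let x be the fractional abundance of Bb-145; then Bb-147 has abundance 1 − x.
145.008·x + 146.940·(1 − x) = 146.6107
(145.008 − 146.940)·x = 146.6107 − 146.940
x = -0.3293 / -1.932 = 0.17045 → 17.045% Bb-145, 82.955% Bb-147.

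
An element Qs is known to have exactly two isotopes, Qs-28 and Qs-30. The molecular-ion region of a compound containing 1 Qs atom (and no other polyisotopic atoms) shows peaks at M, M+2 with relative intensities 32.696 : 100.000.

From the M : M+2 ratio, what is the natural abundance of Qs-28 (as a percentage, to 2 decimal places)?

24.64%

If p is the fraction of Qs that is Qs-28, then I(M+2)/I(M) = [C(1,1)·p^0·(1−p)] / p^1 = 1·(1−p)/p = 100.000/32.696 = 3.0585
(1−p)/p = 3.0585/1 = 3.0585  ⇒  p = 1/(1 + 3.0585) = 0.2464
Qs-28: 24.64%, Qs-30: 75.36%.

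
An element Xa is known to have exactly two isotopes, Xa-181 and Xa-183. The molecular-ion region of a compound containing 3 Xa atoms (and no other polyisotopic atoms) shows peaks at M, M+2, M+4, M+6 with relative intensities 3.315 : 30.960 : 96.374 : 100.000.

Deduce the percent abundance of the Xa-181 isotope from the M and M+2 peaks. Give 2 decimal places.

Let p = fractional abundance of Xa-181. I(M+2)/I(M) = [C(3,1)·p^2·(1−p)] / p^3 = 3·(1−p)/p = 30.960/3.315 = 9.3394
(1−p)/p = 9.3394/3 = 3.1131  ⇒  p = 1/(1 + 3.1131) = 0.2431
Xa-181: 24.31%, Xa-183: 75.69%.

24.31%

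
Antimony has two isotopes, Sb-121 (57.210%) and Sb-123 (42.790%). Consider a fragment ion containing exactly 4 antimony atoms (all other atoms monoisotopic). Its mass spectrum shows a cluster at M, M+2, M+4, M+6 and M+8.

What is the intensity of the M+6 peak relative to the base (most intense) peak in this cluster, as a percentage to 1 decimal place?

49.9%

Term probabilities: M 0.1071, M+2 0.3205, M+4 0.3596, M+6 0.1793, M+8 0.0335. Base peak = M+4.
P(M+4) = C(4,2) × 0.57210^2 × 0.42790^2 = 6 × 0.32729841 × 0.18309841 = 0.359567 (base)
P(M+6) = C(4,3) × 0.57210^1 × 0.42790^3 = 4 × 0.5721 × 0.07834781 = 0.179291
Relative intensity = 0.179291 / 0.359567 × 100 = 49.9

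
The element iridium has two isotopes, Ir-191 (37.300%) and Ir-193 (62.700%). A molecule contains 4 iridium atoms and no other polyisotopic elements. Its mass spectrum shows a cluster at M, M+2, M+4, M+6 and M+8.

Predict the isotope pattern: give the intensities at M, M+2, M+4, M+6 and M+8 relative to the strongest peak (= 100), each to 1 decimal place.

Each Ir atom is independently Ir-191 (p = 0.37300) or Ir-193 (q = 0.62700); the cluster is the binomial expansion (p + q)^4.
P(M) = 0.37300^4 = 0.019357
P(M+2) = 4 × 0.37300^3 × 0.62700^1 = 0.130153
P(M+4) = 6 × 0.37300^2 × 0.62700^2 = 0.328174
P(M+6) = 4 × 0.37300^1 × 0.62700^3 = 0.367766
P(M+8) = 0.62700^4 = 0.154550
The M+6 peak is largest (0.367766); scaling to 100 gives 5.3 : 35.4 : 89.2 : 100.0 : 42.0.

5.3 : 35.4 : 89.2 : 100.0 : 42.0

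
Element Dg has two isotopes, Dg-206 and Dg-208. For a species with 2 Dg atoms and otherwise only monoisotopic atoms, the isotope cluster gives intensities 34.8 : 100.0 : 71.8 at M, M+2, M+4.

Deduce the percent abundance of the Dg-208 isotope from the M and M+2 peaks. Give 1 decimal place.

Write p for the Dg-206 fraction. I(M+2)/I(M) = [C(2,1)·p^1·(1−p)] / p^2 = 2·(1−p)/p = 100.0/34.8 = 2.8736
(1−p)/p = 2.8736/2 = 1.4368  ⇒  p = 1/(1 + 1.4368) = 0.4104
Dg-206: 41.0%, Dg-208: 59.0%.

59.0%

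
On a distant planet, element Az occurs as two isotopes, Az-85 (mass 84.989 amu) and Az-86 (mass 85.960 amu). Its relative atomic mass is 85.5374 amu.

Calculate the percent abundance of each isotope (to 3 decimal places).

Let x be the fractional abundance of Az-85; then Az-86 has abundance 1 − x.
84.989·x + 85.960·(1 − x) = 85.5374
(84.989 − 85.960)·x = 85.5374 − 85.960
x = -0.4226 / -0.971 = 0.43522 → 43.522% Az-85, 56.478% Az-86.

Az-85: 43.522%, Az-86: 56.478%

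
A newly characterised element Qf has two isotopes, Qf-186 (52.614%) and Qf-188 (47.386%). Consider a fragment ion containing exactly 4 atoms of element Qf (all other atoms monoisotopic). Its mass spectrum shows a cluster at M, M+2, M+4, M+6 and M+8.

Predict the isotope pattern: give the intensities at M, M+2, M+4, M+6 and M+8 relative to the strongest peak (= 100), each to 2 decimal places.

20.55 : 74.02 : 100.00 : 60.04 : 13.52

The 4 Qf atoms are independent, so intensities follow the terms of (0.52614 + 0.47386)^4.
P(M) = 0.52614^4 = 0.076631
P(M+2) = 4 × 0.52614^3 × 0.47386^1 = 0.276067
P(M+4) = 6 × 0.52614^2 × 0.47386^2 = 0.372953
P(M+6) = 4 × 0.52614^1 × 0.47386^3 = 0.223930
P(M+8) = 0.47386^4 = 0.050420
The M+4 peak is largest (0.372953); scaling to 100 gives 20.55 : 74.02 : 100.00 : 60.04 : 13.52.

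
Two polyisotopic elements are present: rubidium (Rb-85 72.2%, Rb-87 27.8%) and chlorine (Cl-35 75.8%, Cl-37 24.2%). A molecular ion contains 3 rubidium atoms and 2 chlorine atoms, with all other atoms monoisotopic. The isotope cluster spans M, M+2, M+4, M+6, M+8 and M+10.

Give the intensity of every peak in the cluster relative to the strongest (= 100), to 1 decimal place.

55.8 : 100.0 : 71.6 : 25.6 : 4.6 : 0.3

Rubidium pattern (n=3): 0.37636705 : 0.43475086 : 0.16739714 : 0.02148495
Chlorine pattern (n=2): 0.574564 : 0.366872 : 0.058564
Convolve the two distributions (both contribute in 2-u steps):
  M: 0.37636705×0.574564 = 0.216247
  M+2: 0.37636705×0.366872 + 0.43475086×0.574564 = 0.387871
  M+4: 0.37636705×0.058564 + 0.43475086×0.366872 + 0.16739714×0.574564 = 0.277720
  M+6: 0.43475086×0.058564 + 0.16739714×0.366872 + 0.02148495×0.574564 = 0.099219
  M+8: 0.16739714×0.058564 + 0.02148495×0.366872 = 0.017686
  M+10: 0.02148495×0.058564 = 0.001258
Scale to base peak (0.387871) = 100: 55.8 : 100.0 : 71.6 : 25.6 : 4.6 : 0.3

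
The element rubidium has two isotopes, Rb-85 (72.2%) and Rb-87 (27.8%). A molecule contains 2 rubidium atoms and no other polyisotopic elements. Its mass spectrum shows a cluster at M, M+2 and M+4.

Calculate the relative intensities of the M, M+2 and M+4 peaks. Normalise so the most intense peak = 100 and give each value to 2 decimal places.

100.00 : 77.01 : 14.83

Expanding (0.722 + 0.278)^2:
P(M) = 0.722^2 = 0.521284
P(M+2) = 2 × 0.722^1 × 0.278^1 = 0.401432
P(M+4) = 0.278^2 = 0.077284
The M peak is largest (0.521284); scaling to 100 gives 100.00 : 77.01 : 14.83.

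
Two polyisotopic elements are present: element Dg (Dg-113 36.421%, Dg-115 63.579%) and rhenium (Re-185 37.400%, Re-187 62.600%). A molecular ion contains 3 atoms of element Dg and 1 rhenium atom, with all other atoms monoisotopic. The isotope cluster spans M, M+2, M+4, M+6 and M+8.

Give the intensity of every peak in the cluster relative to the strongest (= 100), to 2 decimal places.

4.85 : 33.51 : 86.84 : 100.00 : 43.18

Element Dg pattern (n=3): 0.04831206 : 0.25301058 : 0.44167265 : 0.25700471
Rhenium pattern (n=1): 0.3740 : 0.6260
Convolve the two distributions (both contribute in 2-u steps):
  M: 0.04831206×0.3740 = 0.018069
  M+2: 0.04831206×0.6260 + 0.25301058×0.3740 = 0.124869
  M+4: 0.25301058×0.6260 + 0.44167265×0.3740 = 0.323570
  M+6: 0.44167265×0.6260 + 0.25700471×0.3740 = 0.372607
  M+8: 0.25700471×0.6260 = 0.160885
Scale to base peak (0.372607) = 100: 4.85 : 33.51 : 86.84 : 100.00 : 43.18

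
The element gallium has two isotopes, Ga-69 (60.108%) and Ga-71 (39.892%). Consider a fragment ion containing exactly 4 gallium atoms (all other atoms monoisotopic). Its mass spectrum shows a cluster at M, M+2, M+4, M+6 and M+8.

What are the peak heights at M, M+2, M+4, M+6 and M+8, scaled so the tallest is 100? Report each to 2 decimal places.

The 4 Ga atoms are independent, so intensities follow the terms of (0.60108 + 0.39892)^4.
P(M) = 0.60108^4 = 0.130536
P(M+2) = 4 × 0.60108^3 × 0.39892^1 = 0.346531
P(M+4) = 6 × 0.60108^2 × 0.39892^2 = 0.344975
P(M+6) = 4 × 0.60108^1 × 0.39892^3 = 0.152633
P(M+8) = 0.39892^4 = 0.025325
The M+2 peak is largest (0.346531); scaling to 100 gives 37.67 : 100.00 : 99.55 : 44.05 : 7.31.

37.67 : 100.00 : 99.55 : 44.05 : 7.31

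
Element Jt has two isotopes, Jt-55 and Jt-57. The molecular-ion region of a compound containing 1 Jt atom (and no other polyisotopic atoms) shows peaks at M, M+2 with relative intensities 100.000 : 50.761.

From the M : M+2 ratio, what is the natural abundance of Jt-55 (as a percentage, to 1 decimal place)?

If p is the fraction of Jt that is Jt-55, then I(M+2)/I(M) = [C(1,1)·p^0·(1−p)] / p^1 = 1·(1−p)/p = 50.761/100.000 = 0.5076
(1−p)/p = 0.5076/1 = 0.5076  ⇒  p = 1/(1 + 0.5076) = 0.6633
Jt-55: 66.3%, Jt-57: 33.7%.

66.3%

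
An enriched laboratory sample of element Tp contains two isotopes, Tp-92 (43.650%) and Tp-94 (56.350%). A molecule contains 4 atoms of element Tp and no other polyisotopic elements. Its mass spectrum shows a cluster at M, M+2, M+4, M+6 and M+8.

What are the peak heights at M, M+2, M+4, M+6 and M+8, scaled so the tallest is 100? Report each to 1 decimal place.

Expanding (0.43650 + 0.56350)^4:
P(M) = 0.43650^4 = 0.036303
P(M+2) = 4 × 0.43650^3 × 0.56350^1 = 0.187459
P(M+4) = 6 × 0.43650^2 × 0.56350^2 = 0.363001
P(M+6) = 4 × 0.43650^1 × 0.56350^3 = 0.312411
P(M+8) = 0.56350^4 = 0.100827
The M+4 peak is largest (0.363001); scaling to 100 gives 10.0 : 51.6 : 100.0 : 86.1 : 27.8.

10.0 : 51.6 : 100.0 : 86.1 : 27.8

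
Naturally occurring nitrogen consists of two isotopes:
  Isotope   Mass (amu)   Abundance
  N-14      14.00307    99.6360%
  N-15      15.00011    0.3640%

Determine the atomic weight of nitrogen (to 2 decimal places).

14.01 amu

Ar = Σ fᵢ·mᵢ = 0.996360 × 14.00307 + 0.003640 × 15.00011
= 13.952099 + 0.054600 = 14.006699 amu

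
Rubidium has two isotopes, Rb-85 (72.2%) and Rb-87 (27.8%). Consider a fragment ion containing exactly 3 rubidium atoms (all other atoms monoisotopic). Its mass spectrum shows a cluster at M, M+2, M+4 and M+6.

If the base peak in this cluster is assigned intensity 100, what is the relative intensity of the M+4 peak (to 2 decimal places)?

Term probabilities: M 0.3764, M+2 0.4348, M+4 0.1674, M+6 0.0215. Base peak = M+2.
P(M+2) = C(3,1) × 0.722^2 × 0.278^1 = 3 × 0.521284 × 0.2780 = 0.434751 (base)
P(M+4) = C(3,2) × 0.722^1 × 0.278^2 = 3 × 0.7220 × 0.077284 = 0.167397
Relative intensity = 0.167397 / 0.434751 × 100 = 38.50

38.50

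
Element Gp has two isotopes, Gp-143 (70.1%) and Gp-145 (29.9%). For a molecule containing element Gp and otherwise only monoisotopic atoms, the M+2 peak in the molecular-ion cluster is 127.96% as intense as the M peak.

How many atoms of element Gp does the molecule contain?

3

The M+2/M ratio from n Gp atoms is n · q/p = n · 0.299/0.701.
n = 1.2796 × 0.701/0.299 = 3.00 ≈ 3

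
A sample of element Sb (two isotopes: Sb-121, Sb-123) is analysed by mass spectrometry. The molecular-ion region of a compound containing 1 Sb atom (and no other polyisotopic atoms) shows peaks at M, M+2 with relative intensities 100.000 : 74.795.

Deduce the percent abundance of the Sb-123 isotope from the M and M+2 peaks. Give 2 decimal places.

Let p = fractional abundance of Sb-121. I(M+2)/I(M) = [C(1,1)·p^0·(1−p)] / p^1 = 1·(1−p)/p = 74.795/100.000 = 0.7480
(1−p)/p = 0.7480/1 = 0.7480  ⇒  p = 1/(1 + 0.7480) = 0.5721
Sb-121: 57.21%, Sb-123: 42.79%.

42.79%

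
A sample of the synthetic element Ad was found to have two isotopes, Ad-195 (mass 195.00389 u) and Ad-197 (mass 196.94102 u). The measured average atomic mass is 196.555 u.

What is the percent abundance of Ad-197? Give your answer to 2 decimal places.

80.07%

Writing the weighted mean with unknown fraction x of Ad-195:
195.00389·x + 196.94102·(1 − x) = 196.555
(195.00389 − 196.94102)·x = 196.555 − 196.94102
x = -0.38602 / -1.93713 = 0.19927 → 19.93% Ad-195, 80.07% Ad-197.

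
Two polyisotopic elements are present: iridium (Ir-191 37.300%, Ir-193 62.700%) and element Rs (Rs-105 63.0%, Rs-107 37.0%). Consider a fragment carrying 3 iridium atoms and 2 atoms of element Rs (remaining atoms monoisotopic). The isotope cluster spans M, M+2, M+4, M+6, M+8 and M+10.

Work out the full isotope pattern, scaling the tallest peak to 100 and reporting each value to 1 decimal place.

6.1 : 37.8 : 89.7 : 100.0 : 51.7 : 10.0

Iridium pattern (n=3): 0.05189512 : 0.26170165 : 0.43991135 : 0.24649188
Element Rs pattern (n=2): 0.3969 : 0.4662 : 0.1369
Convolve the two distributions (both contribute in 2-u steps):
  M: 0.05189512×0.3969 = 0.020597
  M+2: 0.05189512×0.4662 + 0.26170165×0.3969 = 0.128063
  M+4: 0.05189512×0.1369 + 0.26170165×0.4662 + 0.43991135×0.3969 = 0.303711
  M+6: 0.26170165×0.1369 + 0.43991135×0.4662 + 0.24649188×0.3969 = 0.338746
  M+8: 0.43991135×0.1369 + 0.24649188×0.4662 = 0.175138
  M+10: 0.24649188×0.1369 = 0.033745
Scale to base peak (0.338746) = 100: 6.1 : 37.8 : 89.7 : 100.0 : 51.7 : 10.0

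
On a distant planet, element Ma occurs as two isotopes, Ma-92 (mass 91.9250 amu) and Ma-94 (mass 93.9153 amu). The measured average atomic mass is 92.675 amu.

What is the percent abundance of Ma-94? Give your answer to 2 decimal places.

37.68%

With x = fraction of Ma-92 (so Ma-94 is 1 − x):
91.9250·x + 93.9153·(1 − x) = 92.675
(91.9250 − 93.9153)·x = 92.675 − 93.9153
x = -1.2403 / -1.9903 = 0.62317 → 62.32% Ma-92, 37.68% Ma-94.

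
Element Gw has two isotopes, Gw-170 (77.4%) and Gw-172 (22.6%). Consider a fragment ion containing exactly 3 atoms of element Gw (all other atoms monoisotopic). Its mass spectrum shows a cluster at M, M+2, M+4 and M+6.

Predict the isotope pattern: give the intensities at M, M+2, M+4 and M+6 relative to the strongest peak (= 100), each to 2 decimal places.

The 3 Gw atoms are independent, so intensities follow the terms of (0.774 + 0.226)^3.
P(M) = 0.774^3 = 0.463685
P(M+2) = 3 × 0.774^2 × 0.226^1 = 0.406174
P(M+4) = 3 × 0.774^1 × 0.226^2 = 0.118598
P(M+6) = 0.226^3 = 0.011543
The M peak is largest (0.463685); scaling to 100 gives 100.00 : 87.60 : 25.58 : 2.49.

100.00 : 87.60 : 25.58 : 2.49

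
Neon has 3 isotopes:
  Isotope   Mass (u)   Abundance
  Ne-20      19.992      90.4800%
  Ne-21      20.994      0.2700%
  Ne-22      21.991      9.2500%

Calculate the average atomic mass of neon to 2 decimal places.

The abundance-weighted mean is 0.904800 × 19.992 + 0.002700 × 20.994 + 0.092500 × 21.991
= 18.0888 + 0.0567 + 2.0342 = 20.1797 u

20.18 u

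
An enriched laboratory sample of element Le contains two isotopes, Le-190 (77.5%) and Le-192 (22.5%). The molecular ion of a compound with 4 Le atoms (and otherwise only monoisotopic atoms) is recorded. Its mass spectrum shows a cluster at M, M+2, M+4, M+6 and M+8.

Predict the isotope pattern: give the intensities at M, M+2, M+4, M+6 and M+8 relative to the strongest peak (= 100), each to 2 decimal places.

86.11 : 100.00 : 43.55 : 8.43 : 0.61

Expanding (0.775 + 0.225)^4:
P(M) = 0.775^4 = 0.360750
P(M+2) = 4 × 0.775^3 × 0.225^1 = 0.418936
P(M+4) = 6 × 0.775^2 × 0.225^2 = 0.182440
P(M+6) = 4 × 0.775^1 × 0.225^3 = 0.035311
P(M+8) = 0.225^4 = 0.002563
The M+2 peak is largest (0.418936); scaling to 100 gives 86.11 : 100.00 : 43.55 : 8.43 : 0.61.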